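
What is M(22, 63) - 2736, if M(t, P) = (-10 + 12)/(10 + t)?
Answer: -43775/16 ≈ -2735.9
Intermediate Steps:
M(t, P) = 2/(10 + t)
M(22, 63) - 2736 = 2/(10 + 22) - 2736 = 2/32 - 2736 = 2*(1/32) - 2736 = 1/16 - 2736 = -43775/16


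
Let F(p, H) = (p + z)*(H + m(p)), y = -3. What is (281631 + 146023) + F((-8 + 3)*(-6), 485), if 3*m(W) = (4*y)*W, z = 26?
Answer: 448094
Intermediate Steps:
m(W) = -4*W (m(W) = ((4*(-3))*W)/3 = (-12*W)/3 = -4*W)
F(p, H) = (26 + p)*(H - 4*p) (F(p, H) = (p + 26)*(H - 4*p) = (26 + p)*(H - 4*p))
(281631 + 146023) + F((-8 + 3)*(-6), 485) = (281631 + 146023) + (-104*(-8 + 3)*(-6) - 4*36*(-8 + 3)² + 26*485 + 485*((-8 + 3)*(-6))) = 427654 + (-(-520)*(-6) - 4*(-5*(-6))² + 12610 + 485*(-5*(-6))) = 427654 + (-104*30 - 4*30² + 12610 + 485*30) = 427654 + (-3120 - 4*900 + 12610 + 14550) = 427654 + (-3120 - 3600 + 12610 + 14550) = 427654 + 20440 = 448094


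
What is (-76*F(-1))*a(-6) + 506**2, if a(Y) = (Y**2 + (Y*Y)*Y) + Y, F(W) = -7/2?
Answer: 206560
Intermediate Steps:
F(W) = -7/2 (F(W) = -7*1/2 = -7/2)
a(Y) = Y + Y**2 + Y**3 (a(Y) = (Y**2 + Y**2*Y) + Y = (Y**2 + Y**3) + Y = Y + Y**2 + Y**3)
(-76*F(-1))*a(-6) + 506**2 = (-76*(-7/2))*(-6*(1 - 6 + (-6)**2)) + 506**2 = 266*(-6*(1 - 6 + 36)) + 256036 = 266*(-6*31) + 256036 = 266*(-186) + 256036 = -49476 + 256036 = 206560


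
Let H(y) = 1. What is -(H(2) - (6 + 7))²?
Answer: -144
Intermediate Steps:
-(H(2) - (6 + 7))² = -(1 - (6 + 7))² = -(1 - 1*13)² = -(1 - 13)² = -1*(-12)² = -1*144 = -144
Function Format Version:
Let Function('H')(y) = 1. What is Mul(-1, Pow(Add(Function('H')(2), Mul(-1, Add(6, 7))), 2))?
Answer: -144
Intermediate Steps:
Mul(-1, Pow(Add(Function('H')(2), Mul(-1, Add(6, 7))), 2)) = Mul(-1, Pow(Add(1, Mul(-1, Add(6, 7))), 2)) = Mul(-1, Pow(Add(1, Mul(-1, 13)), 2)) = Mul(-1, Pow(Add(1, -13), 2)) = Mul(-1, Pow(-12, 2)) = Mul(-1, 144) = -144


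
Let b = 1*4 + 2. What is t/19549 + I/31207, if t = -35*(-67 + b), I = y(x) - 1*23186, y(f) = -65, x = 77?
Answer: -387906854/610065643 ≈ -0.63584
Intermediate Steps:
I = -23251 (I = -65 - 1*23186 = -65 - 23186 = -23251)
b = 6 (b = 4 + 2 = 6)
t = 2135 (t = -35*(-67 + 6) = -35*(-61) = 2135)
t/19549 + I/31207 = 2135/19549 - 23251/31207 = -387906854/610065643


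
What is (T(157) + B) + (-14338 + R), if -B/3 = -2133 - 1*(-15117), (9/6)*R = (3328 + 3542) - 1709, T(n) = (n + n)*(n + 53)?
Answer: 48272/3 ≈ 16091.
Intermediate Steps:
T(n) = 2*n*(53 + n) (T(n) = (2*n)*(53 + n) = 2*n*(53 + n))
R = 10322/3 (R = 2*((3328 + 3542) - 1709)/3 = 2*(6870 - 1709)/3 = (⅔)*5161 = 10322/3 ≈ 3440.7)
B = -38952 (B = -3*(-2133 - 1*(-15117)) = -3*(-2133 + 15117) = -3*12984 = -38952)
(T(157) + B) + (-14338 + R) = (2*157*(53 + 157) - 38952) + (-14338 + 10322/3) = (2*157*210 - 38952) - 32692/3 = (65940 - 38952) - 32692/3 = 26988 - 32692/3 = 48272/3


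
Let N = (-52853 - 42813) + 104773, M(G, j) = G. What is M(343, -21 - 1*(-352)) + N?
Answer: 9450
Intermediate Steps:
N = 9107 (N = -95666 + 104773 = 9107)
M(343, -21 - 1*(-352)) + N = 343 + 9107 = 9450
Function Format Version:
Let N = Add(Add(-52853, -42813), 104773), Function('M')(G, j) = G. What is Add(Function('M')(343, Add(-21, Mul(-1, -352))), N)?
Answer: 9450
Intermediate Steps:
N = 9107 (N = Add(-95666, 104773) = 9107)
Add(Function('M')(343, Add(-21, Mul(-1, -352))), N) = Add(343, 9107) = 9450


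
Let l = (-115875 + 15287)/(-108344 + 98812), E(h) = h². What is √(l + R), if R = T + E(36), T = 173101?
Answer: 7*√20212372466/2383 ≈ 417.62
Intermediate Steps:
R = 174397 (R = 173101 + 36² = 173101 + 1296 = 174397)
l = 25147/2383 (l = -100588/(-9532) = -100588*(-1/9532) = 25147/2383 ≈ 10.553)
√(l + R) = √(25147/2383 + 174397) = √(415613198/2383) = 7*√20212372466/2383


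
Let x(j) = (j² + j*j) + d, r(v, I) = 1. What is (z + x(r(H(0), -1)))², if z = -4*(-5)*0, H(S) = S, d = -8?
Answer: 36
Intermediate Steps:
x(j) = -8 + 2*j² (x(j) = (j² + j*j) - 8 = (j² + j²) - 8 = 2*j² - 8 = -8 + 2*j²)
z = 0 (z = 20*0 = 0)
(z + x(r(H(0), -1)))² = (0 + (-8 + 2*1²))² = (0 + (-8 + 2*1))² = (0 + (-8 + 2))² = (0 - 6)² = (-6)² = 36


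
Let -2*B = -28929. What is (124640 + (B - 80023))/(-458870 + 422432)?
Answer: -118163/72876 ≈ -1.6214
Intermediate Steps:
B = 28929/2 (B = -1/2*(-28929) = 28929/2 ≈ 14465.)
(124640 + (B - 80023))/(-458870 + 422432) = (124640 + (28929/2 - 80023))/(-458870 + 422432) = (124640 - 131117/2)/(-36438) = (118163/2)*(-1/36438) = -118163/72876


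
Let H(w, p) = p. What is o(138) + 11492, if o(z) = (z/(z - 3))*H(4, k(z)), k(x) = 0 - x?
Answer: 170264/15 ≈ 11351.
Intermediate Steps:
k(x) = -x
o(z) = -z**2/(-3 + z) (o(z) = (z/(z - 3))*(-z) = (z/(-3 + z))*(-z) = -z**2/(-3 + z))
o(138) + 11492 = -1*138**2/(-3 + 138) + 11492 = -1*19044/135 + 11492 = -1*19044*1/135 + 11492 = -2116/15 + 11492 = 170264/15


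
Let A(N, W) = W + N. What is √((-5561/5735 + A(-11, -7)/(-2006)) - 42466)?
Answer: I*√1405140950141733590/5752205 ≈ 206.08*I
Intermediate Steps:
A(N, W) = N + W
√((-5561/5735 + A(-11, -7)/(-2006)) - 42466) = √((-5561/5735 + (-11 - 7)/(-2006)) - 42466) = √((-5561*1/5735 - 18*(-1/2006)) - 42466) = √((-5561/5735 + 9/1003) - 42466) = √(-5526068/5752205 - 42466) = √(-244278663598/5752205) = I*√1405140950141733590/5752205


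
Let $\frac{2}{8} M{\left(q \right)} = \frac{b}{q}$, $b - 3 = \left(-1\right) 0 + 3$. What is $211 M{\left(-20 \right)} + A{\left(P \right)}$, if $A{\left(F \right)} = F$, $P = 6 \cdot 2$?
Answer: $- \frac{1206}{5} \approx -241.2$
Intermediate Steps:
$P = 12$
$b = 6$ ($b = 3 + \left(\left(-1\right) 0 + 3\right) = 3 + \left(0 + 3\right) = 3 + 3 = 6$)
$M{\left(q \right)} = \frac{24}{q}$ ($M{\left(q \right)} = 4 \frac{6}{q} = \frac{24}{q}$)
$211 M{\left(-20 \right)} + A{\left(P \right)} = 211 \frac{24}{-20} + 12 = 211 \cdot 24 \left(- \frac{1}{20}\right) + 12 = 211 \left(- \frac{6}{5}\right) + 12 = - \frac{1266}{5} + 12 = - \frac{1206}{5}$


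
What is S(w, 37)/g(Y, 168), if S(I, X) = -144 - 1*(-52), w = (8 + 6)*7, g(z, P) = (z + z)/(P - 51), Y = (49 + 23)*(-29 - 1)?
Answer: 299/120 ≈ 2.4917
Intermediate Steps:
Y = -2160 (Y = 72*(-30) = -2160)
g(z, P) = 2*z/(-51 + P) (g(z, P) = (2*z)/(-51 + P) = 2*z/(-51 + P))
w = 98 (w = 14*7 = 98)
S(I, X) = -92 (S(I, X) = -144 + 52 = -92)
S(w, 37)/g(Y, 168) = -92/(2*(-2160)/(-51 + 168)) = -92/(2*(-2160)/117) = -92/(2*(-2160)*(1/117)) = -92/(-480/13) = -92*(-13/480) = 299/120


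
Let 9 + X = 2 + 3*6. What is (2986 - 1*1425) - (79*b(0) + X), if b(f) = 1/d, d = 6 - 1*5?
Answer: 1471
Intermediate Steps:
d = 1 (d = 6 - 5 = 1)
X = 11 (X = -9 + (2 + 3*6) = -9 + (2 + 18) = -9 + 20 = 11)
b(f) = 1 (b(f) = 1/1 = 1)
(2986 - 1*1425) - (79*b(0) + X) = (2986 - 1*1425) - (79*1 + 11) = (2986 - 1425) - (79 + 11) = 1561 - 1*90 = 1561 - 90 = 1471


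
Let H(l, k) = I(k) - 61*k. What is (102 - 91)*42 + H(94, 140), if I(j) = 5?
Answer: -8073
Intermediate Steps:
H(l, k) = 5 - 61*k
(102 - 91)*42 + H(94, 140) = (102 - 91)*42 + (5 - 61*140) = 11*42 + (5 - 8540) = 462 - 8535 = -8073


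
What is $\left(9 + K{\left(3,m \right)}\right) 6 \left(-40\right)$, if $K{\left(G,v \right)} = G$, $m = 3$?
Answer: $-2880$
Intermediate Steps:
$\left(9 + K{\left(3,m \right)}\right) 6 \left(-40\right) = \left(9 + 3\right) 6 \left(-40\right) = 12 \cdot 6 \left(-40\right) = 72 \left(-40\right) = -2880$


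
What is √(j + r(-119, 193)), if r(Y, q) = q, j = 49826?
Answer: √50019 ≈ 223.65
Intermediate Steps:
√(j + r(-119, 193)) = √(49826 + 193) = √50019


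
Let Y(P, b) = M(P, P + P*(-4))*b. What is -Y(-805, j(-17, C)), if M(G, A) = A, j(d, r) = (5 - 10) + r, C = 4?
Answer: 2415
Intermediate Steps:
j(d, r) = -5 + r
Y(P, b) = -3*P*b (Y(P, b) = (P + P*(-4))*b = (P - 4*P)*b = (-3*P)*b = -3*P*b)
-Y(-805, j(-17, C)) = -(-3)*(-805)*(-5 + 4) = -(-3)*(-805)*(-1) = -1*(-2415) = 2415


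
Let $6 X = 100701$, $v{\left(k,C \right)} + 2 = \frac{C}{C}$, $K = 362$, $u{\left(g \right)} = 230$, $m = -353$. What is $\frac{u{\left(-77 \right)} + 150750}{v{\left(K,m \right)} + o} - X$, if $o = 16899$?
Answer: $- \frac{283456603}{16898} \approx -16775.0$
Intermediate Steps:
$v{\left(k,C \right)} = -1$ ($v{\left(k,C \right)} = -2 + \frac{C}{C} = -2 + 1 = -1$)
$X = \frac{33567}{2}$ ($X = \frac{1}{6} \cdot 100701 = \frac{33567}{2} \approx 16784.0$)
$\frac{u{\left(-77 \right)} + 150750}{v{\left(K,m \right)} + o} - X = \frac{230 + 150750}{-1 + 16899} - \frac{33567}{2} = \frac{150980}{16898} - \frac{33567}{2} = 150980 \cdot \frac{1}{16898} - \frac{33567}{2} = \frac{75490}{8449} - \frac{33567}{2} = - \frac{283456603}{16898}$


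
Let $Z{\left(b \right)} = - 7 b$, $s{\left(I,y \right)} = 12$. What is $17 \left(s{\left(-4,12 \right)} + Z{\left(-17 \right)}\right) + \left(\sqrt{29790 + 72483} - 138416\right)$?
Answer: $-136189 + \sqrt{102273} \approx -1.3587 \cdot 10^{5}$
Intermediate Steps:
$17 \left(s{\left(-4,12 \right)} + Z{\left(-17 \right)}\right) + \left(\sqrt{29790 + 72483} - 138416\right) = 17 \left(12 - -119\right) + \left(\sqrt{29790 + 72483} - 138416\right) = 17 \left(12 + 119\right) - \left(138416 - \sqrt{102273}\right) = 17 \cdot 131 - \left(138416 - \sqrt{102273}\right) = 2227 - \left(138416 - \sqrt{102273}\right) = -136189 + \sqrt{102273}$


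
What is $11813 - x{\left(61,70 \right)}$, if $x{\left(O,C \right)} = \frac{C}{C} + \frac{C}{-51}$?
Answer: $\frac{602482}{51} \approx 11813.0$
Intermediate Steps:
$x{\left(O,C \right)} = 1 - \frac{C}{51}$ ($x{\left(O,C \right)} = 1 + C \left(- \frac{1}{51}\right) = 1 - \frac{C}{51}$)
$11813 - x{\left(61,70 \right)} = 11813 - \left(1 - \frac{70}{51}\right) = 11813 - - \frac{19}{51} = 11813 + \frac{19}{51} = \frac{602482}{51}$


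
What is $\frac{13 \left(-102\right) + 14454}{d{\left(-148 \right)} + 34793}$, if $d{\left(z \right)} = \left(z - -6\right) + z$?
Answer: $\frac{4376}{11501} \approx 0.38049$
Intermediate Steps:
$d{\left(z \right)} = 6 + 2 z$ ($d{\left(z \right)} = \left(z + 6\right) + z = \left(6 + z\right) + z = 6 + 2 z$)
$\frac{13 \left(-102\right) + 14454}{d{\left(-148 \right)} + 34793} = \frac{13 \left(-102\right) + 14454}{\left(6 + 2 \left(-148\right)\right) + 34793} = \frac{-1326 + 14454}{\left(6 - 296\right) + 34793} = \frac{13128}{-290 + 34793} = \frac{13128}{34503} = 13128 \cdot \frac{1}{34503} = \frac{4376}{11501}$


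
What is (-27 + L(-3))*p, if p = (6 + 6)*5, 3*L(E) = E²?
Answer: -1440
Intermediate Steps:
L(E) = E²/3
p = 60 (p = 12*5 = 60)
(-27 + L(-3))*p = (-27 + (⅓)*(-3)²)*60 = (-27 + (⅓)*9)*60 = (-27 + 3)*60 = -24*60 = -1440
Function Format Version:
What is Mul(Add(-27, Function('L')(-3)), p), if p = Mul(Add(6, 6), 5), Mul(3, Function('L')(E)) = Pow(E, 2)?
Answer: -1440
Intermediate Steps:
Function('L')(E) = Mul(Rational(1, 3), Pow(E, 2))
p = 60 (p = Mul(12, 5) = 60)
Mul(Add(-27, Function('L')(-3)), p) = Mul(Add(-27, Mul(Rational(1, 3), Pow(-3, 2))), 60) = Mul(Add(-27, Mul(Rational(1, 3), 9)), 60) = Mul(Add(-27, 3), 60) = Mul(-24, 60) = -1440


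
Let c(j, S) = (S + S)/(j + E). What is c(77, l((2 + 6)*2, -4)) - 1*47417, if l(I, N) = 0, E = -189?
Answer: -47417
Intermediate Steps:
c(j, S) = 2*S/(-189 + j) (c(j, S) = (S + S)/(j - 189) = (2*S)/(-189 + j) = 2*S/(-189 + j))
c(77, l((2 + 6)*2, -4)) - 1*47417 = 2*0/(-189 + 77) - 1*47417 = 2*0/(-112) - 47417 = 2*0*(-1/112) - 47417 = 0 - 47417 = -47417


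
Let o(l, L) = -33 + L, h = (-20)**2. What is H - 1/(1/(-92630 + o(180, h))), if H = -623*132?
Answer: 10027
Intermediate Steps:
h = 400
H = -82236
H - 1/(1/(-92630 + o(180, h))) = -82236 - 1/(1/(-92630 + (-33 + 400))) = -82236 - 1/(1/(-92630 + 367)) = -82236 - 1/(1/(-92263)) = -82236 - 1/(-1/92263) = -82236 - 1*(-92263) = -82236 + 92263 = 10027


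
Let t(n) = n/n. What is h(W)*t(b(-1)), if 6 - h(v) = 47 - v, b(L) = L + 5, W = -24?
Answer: -65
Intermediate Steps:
b(L) = 5 + L
h(v) = -41 + v (h(v) = 6 - (47 - v) = 6 + (-47 + v) = -41 + v)
t(n) = 1
h(W)*t(b(-1)) = (-41 - 24)*1 = -65*1 = -65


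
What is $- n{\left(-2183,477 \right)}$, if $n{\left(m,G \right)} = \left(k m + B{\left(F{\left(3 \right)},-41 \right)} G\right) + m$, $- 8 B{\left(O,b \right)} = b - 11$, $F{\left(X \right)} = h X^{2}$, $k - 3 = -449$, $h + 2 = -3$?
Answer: $- \frac{1949071}{2} \approx -9.7454 \cdot 10^{5}$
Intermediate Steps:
$h = -5$ ($h = -2 - 3 = -5$)
$k = -446$ ($k = 3 - 449 = -446$)
$F{\left(X \right)} = - 5 X^{2}$
$B{\left(O,b \right)} = \frac{11}{8} - \frac{b}{8}$ ($B{\left(O,b \right)} = - \frac{b - 11}{8} = - \frac{-11 + b}{8} = \frac{11}{8} - \frac{b}{8}$)
$n{\left(m,G \right)} = - 445 m + \frac{13 G}{2}$ ($n{\left(m,G \right)} = \left(- 446 m + \left(\frac{11}{8} - - \frac{41}{8}\right) G\right) + m = \left(- 446 m + \left(\frac{11}{8} + \frac{41}{8}\right) G\right) + m = \left(- 446 m + \frac{13 G}{2}\right) + m = - 445 m + \frac{13 G}{2}$)
$- n{\left(-2183,477 \right)} = - (\left(-445\right) \left(-2183\right) + \frac{13}{2} \cdot 477) = - (971435 + \frac{6201}{2}) = \left(-1\right) \frac{1949071}{2} = - \frac{1949071}{2}$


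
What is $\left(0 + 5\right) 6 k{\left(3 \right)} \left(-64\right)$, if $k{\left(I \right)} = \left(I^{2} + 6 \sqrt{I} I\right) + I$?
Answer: $-23040 - 34560 \sqrt{3} \approx -82900.0$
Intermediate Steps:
$k{\left(I \right)} = I + I^{2} + 6 I^{\frac{3}{2}}$ ($k{\left(I \right)} = \left(I^{2} + 6 I^{\frac{3}{2}}\right) + I = I + I^{2} + 6 I^{\frac{3}{2}}$)
$\left(0 + 5\right) 6 k{\left(3 \right)} \left(-64\right) = \left(0 + 5\right) 6 \left(3 + 3^{2} + 6 \cdot 3^{\frac{3}{2}}\right) \left(-64\right) = 5 \cdot 6 \left(3 + 9 + 6 \cdot 3 \sqrt{3}\right) \left(-64\right) = 30 \left(3 + 9 + 18 \sqrt{3}\right) \left(-64\right) = 30 \left(12 + 18 \sqrt{3}\right) \left(-64\right) = \left(360 + 540 \sqrt{3}\right) \left(-64\right) = -23040 - 34560 \sqrt{3}$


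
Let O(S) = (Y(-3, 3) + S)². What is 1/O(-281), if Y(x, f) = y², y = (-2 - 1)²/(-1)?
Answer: 1/40000 ≈ 2.5000e-5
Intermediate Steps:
y = -9 (y = (-3)²*(-1) = 9*(-1) = -9)
Y(x, f) = 81 (Y(x, f) = (-9)² = 81)
O(S) = (81 + S)²
1/O(-281) = 1/((81 - 281)²) = 1/((-200)²) = 1/40000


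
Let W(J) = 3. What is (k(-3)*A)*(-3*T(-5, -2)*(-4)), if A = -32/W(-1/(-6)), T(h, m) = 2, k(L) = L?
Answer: 768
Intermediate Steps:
A = -32/3 ≈ -10.667
(k(-3)*A)*(-3*T(-5, -2)*(-4)) = (-3*(-32/3))*(-3*2*(-4)) = 32*(-6*(-4)) = 32*24 = 768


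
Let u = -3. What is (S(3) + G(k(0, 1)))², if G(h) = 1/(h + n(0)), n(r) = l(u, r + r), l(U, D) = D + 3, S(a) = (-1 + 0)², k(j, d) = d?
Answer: 25/16 ≈ 1.5625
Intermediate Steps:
S(a) = 1 (S(a) = (-1)² = 1)
l(U, D) = 3 + D
n(r) = 3 + 2*r (n(r) = 3 + (r + r) = 3 + 2*r)
G(h) = 1/(3 + h) (G(h) = 1/(h + (3 + 2*0)) = 1/(h + (3 + 0)) = 1/(h + 3) = 1/(3 + h))
(S(3) + G(k(0, 1)))² = (1 + 1/(3 + 1))² = (1 + 1/4)² = (1 + ¼)² = (5/4)² = 25/16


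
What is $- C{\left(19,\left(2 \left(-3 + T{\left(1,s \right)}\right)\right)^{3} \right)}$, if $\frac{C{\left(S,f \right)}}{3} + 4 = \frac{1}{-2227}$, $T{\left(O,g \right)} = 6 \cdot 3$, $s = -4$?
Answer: $\frac{26727}{2227} \approx 12.001$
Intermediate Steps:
$T{\left(O,g \right)} = 18$
$C{\left(S,f \right)} = - \frac{26727}{2227}$ ($C{\left(S,f \right)} = -12 + \frac{3}{-2227} = -12 + 3 \left(- \frac{1}{2227}\right) = -12 - \frac{3}{2227} = - \frac{26727}{2227}$)
$- C{\left(19,\left(2 \left(-3 + T{\left(1,s \right)}\right)\right)^{3} \right)} = \left(-1\right) \left(- \frac{26727}{2227}\right) = \frac{26727}{2227}$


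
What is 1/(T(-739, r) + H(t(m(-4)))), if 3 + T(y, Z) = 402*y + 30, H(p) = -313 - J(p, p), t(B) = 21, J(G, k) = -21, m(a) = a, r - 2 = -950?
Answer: -1/297343 ≈ -3.3631e-6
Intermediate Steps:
r = -948 (r = 2 - 950 = -948)
H(p) = -292 (H(p) = -313 - 1*(-21) = -313 + 21 = -292)
T(y, Z) = 27 + 402*y (T(y, Z) = -3 + (402*y + 30) = -3 + (30 + 402*y) = 27 + 402*y)
1/(T(-739, r) + H(t(m(-4)))) = 1/((27 + 402*(-739)) - 292) = 1/((27 - 297078) - 292) = 1/(-297051 - 292) = 1/(-297343) = -1/297343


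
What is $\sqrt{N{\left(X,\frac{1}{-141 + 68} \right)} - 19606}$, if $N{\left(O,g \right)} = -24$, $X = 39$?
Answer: $i \sqrt{19630} \approx 140.11 i$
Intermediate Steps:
$\sqrt{N{\left(X,\frac{1}{-141 + 68} \right)} - 19606} = \sqrt{-24 - 19606} = \sqrt{-19630} = i \sqrt{19630}$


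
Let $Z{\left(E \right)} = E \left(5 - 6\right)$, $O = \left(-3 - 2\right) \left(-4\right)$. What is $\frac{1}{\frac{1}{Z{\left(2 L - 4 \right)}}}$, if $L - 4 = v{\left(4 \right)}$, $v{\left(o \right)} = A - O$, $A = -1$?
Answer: $38$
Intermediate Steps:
$O = 20$ ($O = \left(-5\right) \left(-4\right) = 20$)
$v{\left(o \right)} = -21$ ($v{\left(o \right)} = -1 - 20 = -21$)
$L = -17$ ($L = 4 - 21 = -17$)
$Z{\left(E \right)} = - E$ ($Z{\left(E \right)} = E \left(-1\right) = - E$)
$\frac{1}{\frac{1}{Z{\left(2 L - 4 \right)}}} = \frac{1}{\frac{1}{\left(-1\right) \left(2 \left(-17\right) - 4\right)}} = \frac{1}{\frac{1}{\left(-1\right) \left(-34 - 4\right)}} = \frac{1}{\frac{1}{\left(-1\right) \left(-38\right)}} = \frac{1}{\frac{1}{38}} = 38$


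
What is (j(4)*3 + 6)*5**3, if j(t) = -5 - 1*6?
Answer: -3375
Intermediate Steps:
j(t) = -11 (j(t) = -5 - 6 = -11)
(j(4)*3 + 6)*5**3 = (-11*3 + 6)*5**3 = (-33 + 6)*125 = -27*125 = -3375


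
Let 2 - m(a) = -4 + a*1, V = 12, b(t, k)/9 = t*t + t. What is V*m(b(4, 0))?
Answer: -2088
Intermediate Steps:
b(t, k) = 9*t + 9*t**2 (b(t, k) = 9*(t*t + t) = 9*(t**2 + t) = 9*(t + t**2) = 9*t + 9*t**2)
m(a) = 6 - a (m(a) = 2 - (-4 + a*1) = 2 - (-4 + a) = 2 + (4 - a) = 6 - a)
V*m(b(4, 0)) = 12*(6 - 9*4*(1 + 4)) = 12*(6 - 9*4*5) = 12*(6 - 1*180) = 12*(6 - 180) = 12*(-174) = -2088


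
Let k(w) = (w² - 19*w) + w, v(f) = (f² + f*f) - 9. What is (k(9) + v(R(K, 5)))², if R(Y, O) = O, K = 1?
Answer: 1600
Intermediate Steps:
v(f) = -9 + 2*f² (v(f) = (f² + f²) - 9 = 2*f² - 9 = -9 + 2*f²)
k(w) = w² - 18*w
(k(9) + v(R(K, 5)))² = (9*(-18 + 9) + (-9 + 2*5²))² = (9*(-9) + (-9 + 2*25))² = (-81 + (-9 + 50))² = (-81 + 41)² = (-40)² = 1600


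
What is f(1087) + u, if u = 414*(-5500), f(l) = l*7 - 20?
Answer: -2269411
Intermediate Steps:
f(l) = -20 + 7*l (f(l) = 7*l - 20 = -20 + 7*l)
u = -2277000
f(1087) + u = (-20 + 7*1087) - 2277000 = (-20 + 7609) - 2277000 = 7589 - 2277000 = -2269411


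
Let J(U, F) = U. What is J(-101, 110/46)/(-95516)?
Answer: 101/95516 ≈ 0.0010574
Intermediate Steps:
J(-101, 110/46)/(-95516) = -101/(-95516) = -101*(-1/95516) = 101/95516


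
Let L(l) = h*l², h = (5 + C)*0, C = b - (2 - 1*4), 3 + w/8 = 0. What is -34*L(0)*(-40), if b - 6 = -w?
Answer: 0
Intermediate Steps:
w = -24 (w = -24 + 8*0 = -24 + 0 = -24)
b = 30 (b = 6 - 1*(-24) = 6 + 24 = 30)
C = 32 (C = 30 - (2 - 1*4) = 30 - (2 - 4) = 30 - 1*(-2) = 30 + 2 = 32)
h = 0 (h = (5 + 32)*0 = 37*0 = 0)
L(l) = 0 (L(l) = 0*l² = 0)
-34*L(0)*(-40) = -34*0*(-40) = 0*(-40) = 0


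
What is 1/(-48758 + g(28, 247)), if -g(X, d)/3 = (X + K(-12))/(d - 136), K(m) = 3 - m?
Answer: -37/1804089 ≈ -2.0509e-5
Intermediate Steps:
g(X, d) = -3*(15 + X)/(-136 + d) (g(X, d) = -3*(X + (3 - 1*(-12)))/(d - 136) = -3*(X + (3 + 12))/(-136 + d) = -3*(X + 15)/(-136 + d) = -3*(15 + X)/(-136 + d))
1/(-48758 + g(28, 247)) = 1/(-48758 + 3*(-15 - 1*28)/(-136 + 247)) = 1/(-48758 + 3*(-15 - 28)/111) = 1/(-48758 + 3*(1/111)*(-43)) = 1/(-48758 - 43/37) = 1/(-1804089/37) = -37/1804089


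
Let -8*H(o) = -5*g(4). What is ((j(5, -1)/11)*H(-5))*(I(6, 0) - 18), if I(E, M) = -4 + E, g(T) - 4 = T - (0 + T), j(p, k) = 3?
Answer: -120/11 ≈ -10.909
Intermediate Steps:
g(T) = 4 (g(T) = 4 + (T - (0 + T)) = 4 + (T - T) = 4 + 0 = 4)
H(o) = 5/2 (H(o) = -(-5)*4/8 = -⅛*(-20) = 5/2)
((j(5, -1)/11)*H(-5))*(I(6, 0) - 18) = ((3/11)*(5/2))*((-4 + 6) - 18) = ((3*(1/11))*(5/2))*(2 - 18) = ((3/11)*(5/2))*(-16) = (15/22)*(-16) = -120/11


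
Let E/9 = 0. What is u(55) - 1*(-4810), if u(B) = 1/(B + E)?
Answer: 264551/55 ≈ 4810.0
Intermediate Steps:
E = 0 (E = 9*0 = 0)
u(B) = 1/B (u(B) = 1/(B + 0) = 1/B)
u(55) - 1*(-4810) = 1/55 - 1*(-4810) = 1/55 + 4810 = 264551/55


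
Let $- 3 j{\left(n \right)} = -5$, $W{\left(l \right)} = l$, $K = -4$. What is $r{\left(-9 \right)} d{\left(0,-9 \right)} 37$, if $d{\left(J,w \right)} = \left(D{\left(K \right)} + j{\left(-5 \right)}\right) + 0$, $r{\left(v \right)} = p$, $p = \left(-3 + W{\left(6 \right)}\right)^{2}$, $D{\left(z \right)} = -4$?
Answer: $-777$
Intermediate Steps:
$j{\left(n \right)} = \frac{5}{3}$ ($j{\left(n \right)} = \left(- \frac{1}{3}\right) \left(-5\right) = \frac{5}{3}$)
$p = 9$ ($p = \left(-3 + 6\right)^{2} = 3^{2} = 9$)
$r{\left(v \right)} = 9$
$d{\left(J,w \right)} = - \frac{7}{3}$ ($d{\left(J,w \right)} = \left(-4 + \frac{5}{3}\right) + 0 = - \frac{7}{3} + 0 = - \frac{7}{3}$)
$r{\left(-9 \right)} d{\left(0,-9 \right)} 37 = 9 \left(- \frac{7}{3}\right) 37 = \left(-21\right) 37 = -777$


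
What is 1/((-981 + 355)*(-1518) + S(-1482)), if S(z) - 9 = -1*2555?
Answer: 1/947722 ≈ 1.0552e-6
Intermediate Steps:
S(z) = -2546 (S(z) = 9 - 1*2555 = 9 - 2555 = -2546)
1/((-981 + 355)*(-1518) + S(-1482)) = 1/((-981 + 355)*(-1518) - 2546) = 1/(-626*(-1518) - 2546) = 1/(950268 - 2546) = 1/947722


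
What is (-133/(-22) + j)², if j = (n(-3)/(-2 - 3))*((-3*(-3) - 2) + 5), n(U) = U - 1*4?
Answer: 6315169/12100 ≈ 521.92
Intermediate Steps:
n(U) = -4 + U (n(U) = U - 4 = -4 + U)
j = 84/5 (j = ((-4 - 3)/(-2 - 3))*((-3*(-3) - 2) + 5) = (-7/(-5))*((9 - 2) + 5) = (-⅕*(-7))*(7 + 5) = (7/5)*12 = 84/5 ≈ 16.800)
(-133/(-22) + j)² = (-133/(-22) + 84/5)² = (-133*(-1/22) + 84/5)² = (133/22 + 84/5)² = (2513/110)² = 6315169/12100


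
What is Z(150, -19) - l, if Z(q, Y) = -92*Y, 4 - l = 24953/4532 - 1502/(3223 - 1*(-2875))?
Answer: 24171388757/13818068 ≈ 1749.3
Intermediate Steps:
l = -17405893/13818068 (l = 4 - (24953/4532 - 1502/(3223 - 1*(-2875))) = 4 - (24953*(1/4532) - 1502/(3223 + 2875)) = 4 - (24953/4532 - 1502/6098) = 4 - (24953/4532 - 1502*1/6098) = 4 - (24953/4532 - 751/3049) = 4 - 1*72678165/13818068 = 4 - 72678165/13818068 = -17405893/13818068 ≈ -1.2596)
Z(150, -19) - l = -92*(-19) - 1*(-17405893/13818068) = 1748 + 17405893/13818068 = 24171388757/13818068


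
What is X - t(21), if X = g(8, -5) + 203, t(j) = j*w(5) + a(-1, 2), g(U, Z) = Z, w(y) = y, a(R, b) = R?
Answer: 94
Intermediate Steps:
t(j) = -1 + 5*j (t(j) = j*5 - 1 = 5*j - 1 = -1 + 5*j)
X = 198 (X = -5 + 203 = 198)
X - t(21) = 198 - (-1 + 5*21) = 198 - (-1 + 105) = 198 - 1*104 = 198 - 104 = 94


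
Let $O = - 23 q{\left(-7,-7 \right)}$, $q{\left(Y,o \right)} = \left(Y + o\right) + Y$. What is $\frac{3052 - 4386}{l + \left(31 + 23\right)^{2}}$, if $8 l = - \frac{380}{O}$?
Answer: $- \frac{1288644}{2816761} \approx -0.45749$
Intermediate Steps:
$q{\left(Y,o \right)} = o + 2 Y$
$O = 483$ ($O = - 23 \left(-7 + 2 \left(-7\right)\right) = - 23 \left(-7 - 14\right) = \left(-23\right) \left(-21\right) = 483$)
$l = - \frac{95}{966}$ ($l = \frac{\left(-380\right) \frac{1}{483}}{8} = \frac{1}{8} \left(- \frac{380}{483}\right) = - \frac{95}{966} \approx -0.098344$)
$\frac{3052 - 4386}{l + \left(31 + 23\right)^{2}} = \frac{3052 - 4386}{- \frac{95}{966} + \left(31 + 23\right)^{2}} = - \frac{1334}{- \frac{95}{966} + 54^{2}} = - \frac{1334}{- \frac{95}{966} + 2916} = - \frac{1334}{\frac{2816761}{966}} = \left(-1334\right) \frac{966}{2816761} = - \frac{1288644}{2816761}$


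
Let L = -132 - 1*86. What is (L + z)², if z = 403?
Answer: 34225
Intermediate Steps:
L = -218 (L = -132 - 86 = -218)
(L + z)² = (-218 + 403)² = 185² = 34225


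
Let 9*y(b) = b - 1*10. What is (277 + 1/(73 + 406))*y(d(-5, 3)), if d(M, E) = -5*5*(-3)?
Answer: 2874820/1437 ≈ 2000.6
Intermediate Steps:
d(M, E) = 75 (d(M, E) = -25*(-3) = 75)
y(b) = -10/9 + b/9 (y(b) = (b - 1*10)/9 = (b - 10)/9 = (-10 + b)/9 = -10/9 + b/9)
(277 + 1/(73 + 406))*y(d(-5, 3)) = (277 + 1/(73 + 406))*(-10/9 + (⅑)*75) = (277 + 1/479)*(-10/9 + 25/3) = (277 + 1/479)*(65/9) = (132684/479)*(65/9) = 2874820/1437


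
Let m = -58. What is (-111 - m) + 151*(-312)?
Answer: -47165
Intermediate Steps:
(-111 - m) + 151*(-312) = (-111 - 1*(-58)) + 151*(-312) = (-111 + 58) - 47112 = -53 - 47112 = -47165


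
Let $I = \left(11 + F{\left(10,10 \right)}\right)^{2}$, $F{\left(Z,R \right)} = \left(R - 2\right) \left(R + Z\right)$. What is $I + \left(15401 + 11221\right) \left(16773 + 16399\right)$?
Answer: $883134225$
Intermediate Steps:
$F{\left(Z,R \right)} = \left(-2 + R\right) \left(R + Z\right)$
$I = 29241$ ($I = \left(11 + \left(10^{2} - 20 - 20 + 10 \cdot 10\right)\right)^{2} = \left(11 + \left(100 - 20 - 20 + 100\right)\right)^{2} = \left(11 + 160\right)^{2} = 171^{2} = 29241$)
$I + \left(15401 + 11221\right) \left(16773 + 16399\right) = 29241 + \left(15401 + 11221\right) \left(16773 + 16399\right) = 29241 + 26622 \cdot 33172 = 29241 + 883104984 = 883134225$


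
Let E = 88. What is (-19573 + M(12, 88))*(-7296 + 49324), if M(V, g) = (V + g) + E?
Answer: -814712780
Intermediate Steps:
M(V, g) = 88 + V + g (M(V, g) = (V + g) + 88 = 88 + V + g)
(-19573 + M(12, 88))*(-7296 + 49324) = (-19573 + (88 + 12 + 88))*(-7296 + 49324) = (-19573 + 188)*42028 = -19385*42028 = -814712780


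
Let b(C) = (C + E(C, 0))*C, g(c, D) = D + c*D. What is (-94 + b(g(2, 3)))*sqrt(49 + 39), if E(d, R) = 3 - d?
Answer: -134*sqrt(22) ≈ -628.52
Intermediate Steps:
g(c, D) = D + D*c
b(C) = 3*C (b(C) = (C + (3 - C))*C = 3*C)
(-94 + b(g(2, 3)))*sqrt(49 + 39) = (-94 + 3*(3*(1 + 2)))*sqrt(49 + 39) = (-94 + 3*(3*3))*sqrt(88) = (-94 + 3*9)*(2*sqrt(22)) = (-94 + 27)*(2*sqrt(22)) = -134*sqrt(22)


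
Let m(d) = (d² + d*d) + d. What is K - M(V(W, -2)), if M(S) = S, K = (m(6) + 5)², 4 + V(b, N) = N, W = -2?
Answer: 6895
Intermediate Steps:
V(b, N) = -4 + N
m(d) = d + 2*d² (m(d) = (d² + d²) + d = 2*d² + d = d + 2*d²)
K = 6889 (K = (6*(1 + 2*6) + 5)² = (6*(1 + 12) + 5)² = (6*13 + 5)² = (78 + 5)² = 83² = 6889)
K - M(V(W, -2)) = 6889 - (-4 - 2) = 6889 - 1*(-6) = 6889 + 6 = 6895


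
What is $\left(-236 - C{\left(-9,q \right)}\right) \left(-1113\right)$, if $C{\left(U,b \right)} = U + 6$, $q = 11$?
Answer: $259329$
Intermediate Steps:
$C{\left(U,b \right)} = 6 + U$
$\left(-236 - C{\left(-9,q \right)}\right) \left(-1113\right) = \left(-236 - \left(6 - 9\right)\right) \left(-1113\right) = \left(-236 - -3\right) \left(-1113\right) = \left(-236 + 3\right) \left(-1113\right) = \left(-233\right) \left(-1113\right) = 259329$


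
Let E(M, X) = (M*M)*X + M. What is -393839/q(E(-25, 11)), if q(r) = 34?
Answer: -23167/2 ≈ -11584.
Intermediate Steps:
E(M, X) = M + X*M² (E(M, X) = M²*X + M = X*M² + M = M + X*M²)
-393839/q(E(-25, 11)) = -393839/34 = -393839*1/34 = -23167/2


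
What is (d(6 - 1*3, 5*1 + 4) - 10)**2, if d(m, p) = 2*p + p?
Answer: 289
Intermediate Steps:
d(m, p) = 3*p
(d(6 - 1*3, 5*1 + 4) - 10)**2 = (3*(5*1 + 4) - 10)**2 = (3*(5 + 4) - 10)**2 = (3*9 - 10)**2 = (27 - 10)**2 = 17**2 = 289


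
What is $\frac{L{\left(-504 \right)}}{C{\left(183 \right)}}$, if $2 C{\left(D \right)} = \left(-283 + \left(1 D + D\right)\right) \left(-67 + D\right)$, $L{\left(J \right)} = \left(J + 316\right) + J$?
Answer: $- \frac{346}{2407} \approx -0.14375$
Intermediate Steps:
$L{\left(J \right)} = 316 + 2 J$ ($L{\left(J \right)} = \left(316 + J\right) + J = 316 + 2 J$)
$C{\left(D \right)} = \frac{\left(-283 + 2 D\right) \left(-67 + D\right)}{2}$ ($C{\left(D \right)} = \frac{\left(-283 + \left(1 D + D\right)\right) \left(-67 + D\right)}{2} = \frac{\left(-283 + \left(D + D\right)\right) \left(-67 + D\right)}{2} = \frac{\left(-283 + 2 D\right) \left(-67 + D\right)}{2}$)
$\frac{L{\left(-504 \right)}}{C{\left(183 \right)}} = \frac{316 + 2 \left(-504\right)}{\frac{18961}{2} + 183^{2} - \frac{76311}{2}} = \frac{316 - 1008}{\frac{18961}{2} + 33489 - \frac{76311}{2}} = - \frac{692}{4814} = \left(-692\right) \frac{1}{4814} = - \frac{346}{2407}$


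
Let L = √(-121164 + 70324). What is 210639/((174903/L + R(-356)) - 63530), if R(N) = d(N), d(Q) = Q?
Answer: -684147939549360/207530034496049 + 73682786034*I*√12710/207530034496049 ≈ -3.2966 + 0.040027*I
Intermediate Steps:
R(N) = N
L = 2*I*√12710 (L = √(-50840) = 2*I*√12710 ≈ 225.48*I)
210639/((174903/L + R(-356)) - 63530) = 210639/((174903/((2*I*√12710)) - 356) - 63530) = 210639/((174903*(-I*√12710/25420) - 356) - 63530) = 210639/((-174903*I*√12710/25420 - 356) - 63530) = 210639/((-356 - 174903*I*√12710/25420) - 63530) = 210639/(-63886 - 174903*I*√12710/25420)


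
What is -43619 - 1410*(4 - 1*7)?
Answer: -39389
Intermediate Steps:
-43619 - 1410*(4 - 1*7) = -43619 - 1410*(4 - 7) = -43619 - 1410*(-3) = -43619 + 4230 = -39389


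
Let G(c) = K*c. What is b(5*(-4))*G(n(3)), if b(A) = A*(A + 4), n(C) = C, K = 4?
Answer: 3840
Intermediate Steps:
b(A) = A*(4 + A)
G(c) = 4*c
b(5*(-4))*G(n(3)) = ((5*(-4))*(4 + 5*(-4)))*(4*3) = -20*(4 - 20)*12 = -20*(-16)*12 = 320*12 = 3840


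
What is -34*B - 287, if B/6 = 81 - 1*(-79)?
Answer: -32927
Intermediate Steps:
B = 960 (B = 6*(81 - 1*(-79)) = 6*(81 + 79) = 6*160 = 960)
-34*B - 287 = -34*960 - 287 = -32640 - 287 = -32927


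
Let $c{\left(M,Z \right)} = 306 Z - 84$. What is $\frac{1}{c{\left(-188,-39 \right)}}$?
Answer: $- \frac{1}{12018} \approx -8.3209 \cdot 10^{-5}$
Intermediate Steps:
$c{\left(M,Z \right)} = -84 + 306 Z$
$\frac{1}{c{\left(-188,-39 \right)}} = \frac{1}{-84 + 306 \left(-39\right)} = \frac{1}{-84 - 11934} = \frac{1}{-12018} = - \frac{1}{12018}$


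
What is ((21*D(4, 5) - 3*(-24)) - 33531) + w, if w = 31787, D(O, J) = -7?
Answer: -1819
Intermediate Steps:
((21*D(4, 5) - 3*(-24)) - 33531) + w = ((21*(-7) - 3*(-24)) - 33531) + 31787 = ((-147 + 72) - 33531) + 31787 = (-75 - 33531) + 31787 = -33606 + 31787 = -1819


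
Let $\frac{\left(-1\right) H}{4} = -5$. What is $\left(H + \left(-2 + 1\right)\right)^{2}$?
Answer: $361$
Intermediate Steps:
$H = 20$ ($H = \left(-4\right) \left(-5\right) = 20$)
$\left(H + \left(-2 + 1\right)\right)^{2} = \left(20 + \left(-2 + 1\right)\right)^{2} = \left(20 - 1\right)^{2} = 19^{2} = 361$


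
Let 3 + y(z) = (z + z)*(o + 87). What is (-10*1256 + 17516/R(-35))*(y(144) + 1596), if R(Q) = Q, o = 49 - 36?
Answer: -13893126588/35 ≈ -3.9695e+8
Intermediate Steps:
o = 13
y(z) = -3 + 200*z (y(z) = -3 + (z + z)*(13 + 87) = -3 + (2*z)*100 = -3 + 200*z)
(-10*1256 + 17516/R(-35))*(y(144) + 1596) = (-10*1256 + 17516/(-35))*((-3 + 200*144) + 1596) = (-12560 + 17516*(-1/35))*((-3 + 28800) + 1596) = (-12560 - 17516/35)*(28797 + 1596) = -457116/35*30393 = -13893126588/35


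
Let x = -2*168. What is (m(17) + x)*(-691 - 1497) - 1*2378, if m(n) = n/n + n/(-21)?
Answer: 15379838/21 ≈ 7.3237e+5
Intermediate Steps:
x = -336
m(n) = 1 - n/21 (m(n) = 1 + n*(-1/21) = 1 - n/21)
(m(17) + x)*(-691 - 1497) - 1*2378 = ((1 - 1/21*17) - 336)*(-691 - 1497) - 1*2378 = ((1 - 17/21) - 336)*(-2188) - 2378 = (4/21 - 336)*(-2188) - 2378 = -7052/21*(-2188) - 2378 = 15429776/21 - 2378 = 15379838/21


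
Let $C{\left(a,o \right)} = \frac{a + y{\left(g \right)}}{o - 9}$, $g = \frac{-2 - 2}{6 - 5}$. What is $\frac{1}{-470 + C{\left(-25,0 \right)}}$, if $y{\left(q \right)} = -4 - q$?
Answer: $- \frac{9}{4205} \approx -0.0021403$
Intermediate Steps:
$g = -4$ ($g = - \frac{4}{1} = \left(-4\right) 1 = -4$)
$C{\left(a,o \right)} = \frac{a}{-9 + o}$ ($C{\left(a,o \right)} = \frac{a - 0}{o - 9} = \frac{a + \left(-4 + 4\right)}{-9 + o} = \frac{a + 0}{-9 + o} = \frac{a}{-9 + o}$)
$\frac{1}{-470 + C{\left(-25,0 \right)}} = \frac{1}{-470 - \frac{25}{-9 + 0}} = \frac{1}{-470 - \frac{25}{-9}} = \frac{1}{-470 - - \frac{25}{9}} = \frac{1}{-470 + \frac{25}{9}} = \frac{1}{- \frac{4205}{9}} = - \frac{9}{4205}$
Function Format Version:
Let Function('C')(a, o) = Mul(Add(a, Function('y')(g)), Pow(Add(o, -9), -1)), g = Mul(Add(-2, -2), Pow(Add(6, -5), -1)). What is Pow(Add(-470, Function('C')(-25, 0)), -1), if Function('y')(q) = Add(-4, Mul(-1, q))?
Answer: Rational(-9, 4205) ≈ -0.0021403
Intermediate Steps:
g = -4 (g = Mul(-4, Pow(1, -1)) = Mul(-4, 1) = -4)
Function('C')(a, o) = Mul(a, Pow(Add(-9, o), -1)) (Function('C')(a, o) = Mul(Add(a, Add(-4, Mul(-1, -4))), Pow(Add(o, -9), -1)) = Mul(Add(a, Add(-4, 4)), Pow(Add(-9, o), -1)) = Mul(Add(a, 0), Pow(Add(-9, o), -1)) = Mul(a, Pow(Add(-9, o), -1)))
Pow(Add(-470, Function('C')(-25, 0)), -1) = Pow(Add(-470, Mul(-25, Pow(Add(-9, 0), -1))), -1) = Pow(Add(-470, Mul(-25, Pow(-9, -1))), -1) = Pow(Add(-470, Mul(-25, Rational(-1, 9))), -1) = Pow(Add(-470, Rational(25, 9)), -1) = Pow(Rational(-4205, 9), -1) = Rational(-9, 4205)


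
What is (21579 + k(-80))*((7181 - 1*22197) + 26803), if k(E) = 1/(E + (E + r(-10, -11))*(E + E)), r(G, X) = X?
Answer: 3683012236827/14480 ≈ 2.5435e+8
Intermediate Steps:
k(E) = 1/(E + 2*E*(-11 + E)) (k(E) = 1/(E + (E - 11)*(E + E)) = 1/(E + (-11 + E)*(2*E)) = 1/(E + 2*E*(-11 + E)))
(21579 + k(-80))*((7181 - 1*22197) + 26803) = (21579 + 1/((-80)*(-21 + 2*(-80))))*((7181 - 1*22197) + 26803) = (21579 - 1/(80*(-21 - 160)))*((7181 - 22197) + 26803) = (21579 - 1/80/(-181))*(-15016 + 26803) = (21579 - 1/80*(-1/181))*11787 = (21579 + 1/14480)*11787 = (312463921/14480)*11787 = 3683012236827/14480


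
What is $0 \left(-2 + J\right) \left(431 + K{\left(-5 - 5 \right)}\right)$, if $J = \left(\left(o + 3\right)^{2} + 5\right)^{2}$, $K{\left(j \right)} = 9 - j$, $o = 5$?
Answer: $0$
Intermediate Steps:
$J = 4761$ ($J = \left(\left(5 + 3\right)^{2} + 5\right)^{2} = \left(8^{2} + 5\right)^{2} = \left(64 + 5\right)^{2} = 69^{2} = 4761$)
$0 \left(-2 + J\right) \left(431 + K{\left(-5 - 5 \right)}\right) = 0 \left(-2 + 4761\right) \left(431 + \left(9 - \left(-5 - 5\right)\right)\right) = 0 \cdot 4759 \left(431 + \left(9 - \left(-5 - 5\right)\right)\right) = 0 \left(431 + \left(9 - -10\right)\right) = 0 \left(431 + \left(9 + 10\right)\right) = 0 \left(431 + 19\right) = 0 \cdot 450 = 0$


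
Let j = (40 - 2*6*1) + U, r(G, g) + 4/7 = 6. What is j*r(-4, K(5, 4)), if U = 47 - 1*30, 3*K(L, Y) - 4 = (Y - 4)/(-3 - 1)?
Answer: 1710/7 ≈ 244.29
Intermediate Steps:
K(L, Y) = 5/3 - Y/12 (K(L, Y) = 4/3 + ((Y - 4)/(-3 - 1))/3 = 4/3 + ((-4 + Y)/(-4))/3 = 4/3 + ((-4 + Y)*(-¼))/3 = 4/3 + (1 - Y/4)/3 = 4/3 + (⅓ - Y/12) = 5/3 - Y/12)
U = 17 (U = 47 - 30 = 17)
r(G, g) = 38/7 (r(G, g) = -4/7 + 6 = 38/7)
j = 45 (j = (40 - 2*6*1) + 17 = (40 - 12*1) + 17 = (40 - 12) + 17 = 28 + 17 = 45)
j*r(-4, K(5, 4)) = 45*(38/7) = 1710/7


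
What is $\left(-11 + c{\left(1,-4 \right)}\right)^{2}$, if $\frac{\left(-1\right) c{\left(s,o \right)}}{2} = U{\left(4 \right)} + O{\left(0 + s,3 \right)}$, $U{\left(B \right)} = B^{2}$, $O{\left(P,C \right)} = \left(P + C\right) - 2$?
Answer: $2209$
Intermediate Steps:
$O{\left(P,C \right)} = -2 + C + P$ ($O{\left(P,C \right)} = \left(C + P\right) - 2 = -2 + C + P$)
$c{\left(s,o \right)} = -34 - 2 s$ ($c{\left(s,o \right)} = - 2 \left(4^{2} + \left(-2 + 3 + \left(0 + s\right)\right)\right) = - 2 \left(16 + \left(-2 + 3 + s\right)\right) = - 2 \left(16 + \left(1 + s\right)\right) = - 2 \left(17 + s\right) = -34 - 2 s$)
$\left(-11 + c{\left(1,-4 \right)}\right)^{2} = \left(-11 - 36\right)^{2} = \left(-47\right)^{2} = 2209$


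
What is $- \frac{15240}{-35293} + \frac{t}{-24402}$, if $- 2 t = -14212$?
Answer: $\frac{60547211}{430609893} \approx 0.14061$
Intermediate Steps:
$t = 7106$ ($t = \left(- \frac{1}{2}\right) \left(-14212\right) = 7106$)
$- \frac{15240}{-35293} + \frac{t}{-24402} = - \frac{15240}{-35293} + \frac{7106}{-24402} = \left(-15240\right) \left(- \frac{1}{35293}\right) + 7106 \left(- \frac{1}{24402}\right) = \frac{15240}{35293} - \frac{3553}{12201} = \frac{60547211}{430609893}$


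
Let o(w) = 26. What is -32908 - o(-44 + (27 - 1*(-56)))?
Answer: -32934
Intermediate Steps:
-32908 - o(-44 + (27 - 1*(-56))) = -32908 - 1*26 = -32908 - 26 = -32934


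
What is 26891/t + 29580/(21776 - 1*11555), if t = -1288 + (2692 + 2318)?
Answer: 128316557/12680854 ≈ 10.119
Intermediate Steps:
t = 3722 (t = -1288 + 5010 = 3722)
26891/t + 29580/(21776 - 1*11555) = 26891/3722 + 29580/(21776 - 1*11555) = 26891*(1/3722) + 29580/(21776 - 11555) = 26891/3722 + 29580/10221 = 26891/3722 + 29580*(1/10221) = 26891/3722 + 9860/3407 = 128316557/12680854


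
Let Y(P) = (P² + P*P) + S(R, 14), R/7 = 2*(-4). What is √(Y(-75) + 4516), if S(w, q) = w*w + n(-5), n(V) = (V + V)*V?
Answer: 2*√4738 ≈ 137.67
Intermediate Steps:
n(V) = 2*V² (n(V) = (2*V)*V = 2*V²)
R = -56 (R = 7*(2*(-4)) = 7*(-8) = -56)
S(w, q) = 50 + w² (S(w, q) = w*w + 2*(-5)² = w² + 2*25 = w² + 50 = 50 + w²)
Y(P) = 3186 + 2*P² (Y(P) = (P² + P*P) + (50 + (-56)²) = (P² + P²) + (50 + 3136) = 2*P² + 3186 = 3186 + 2*P²)
√(Y(-75) + 4516) = √((3186 + 2*(-75)²) + 4516) = √((3186 + 2*5625) + 4516) = √((3186 + 11250) + 4516) = √(14436 + 4516) = √18952 = 2*√4738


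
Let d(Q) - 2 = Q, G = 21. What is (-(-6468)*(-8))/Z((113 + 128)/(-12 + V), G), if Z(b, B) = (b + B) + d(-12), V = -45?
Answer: -1474704/193 ≈ -7641.0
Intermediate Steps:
d(Q) = 2 + Q
Z(b, B) = -10 + B + b (Z(b, B) = (b + B) + (2 - 12) = (B + b) - 10 = -10 + B + b)
(-(-6468)*(-8))/Z((113 + 128)/(-12 + V), G) = (-(-6468)*(-8))/(-10 + 21 + (113 + 128)/(-12 - 45)) = (-588*88)/(-10 + 21 + 241/(-57)) = -51744/(-10 + 21 + 241*(-1/57)) = -51744/(-10 + 21 - 241/57) = -51744/386/57 = -51744*57/386 = -1474704/193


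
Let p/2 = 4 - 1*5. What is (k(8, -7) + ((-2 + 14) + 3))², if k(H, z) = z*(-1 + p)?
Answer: 1296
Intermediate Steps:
p = -2 (p = 2*(4 - 1*5) = 2*(4 - 5) = 2*(-1) = -2)
k(H, z) = -3*z (k(H, z) = z*(-1 - 2) = z*(-3) = -3*z)
(k(8, -7) + ((-2 + 14) + 3))² = (-3*(-7) + ((-2 + 14) + 3))² = (21 + (12 + 3))² = (21 + 15)² = 36² = 1296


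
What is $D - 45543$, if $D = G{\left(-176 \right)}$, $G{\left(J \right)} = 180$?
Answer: $-45363$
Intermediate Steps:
$D = 180$
$D - 45543 = 180 - 45543 = -45363$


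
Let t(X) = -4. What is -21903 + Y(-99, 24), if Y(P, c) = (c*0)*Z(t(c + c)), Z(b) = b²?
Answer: -21903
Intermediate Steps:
Y(P, c) = 0 (Y(P, c) = (c*0)*(-4)² = 0*16 = 0)
-21903 + Y(-99, 24) = -21903 + 0 = -21903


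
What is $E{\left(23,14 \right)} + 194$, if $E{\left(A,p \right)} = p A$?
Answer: $516$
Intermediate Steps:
$E{\left(A,p \right)} = A p$
$E{\left(23,14 \right)} + 194 = 23 \cdot 14 + 194 = 322 + 194 = 516$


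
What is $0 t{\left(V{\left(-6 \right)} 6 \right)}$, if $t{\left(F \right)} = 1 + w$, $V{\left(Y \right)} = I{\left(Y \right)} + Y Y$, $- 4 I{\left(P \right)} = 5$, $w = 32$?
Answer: $0$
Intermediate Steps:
$I{\left(P \right)} = - \frac{5}{4}$ ($I{\left(P \right)} = \left(- \frac{1}{4}\right) 5 = - \frac{5}{4}$)
$V{\left(Y \right)} = - \frac{5}{4} + Y^{2}$ ($V{\left(Y \right)} = - \frac{5}{4} + Y Y = - \frac{5}{4} + Y^{2}$)
$t{\left(F \right)} = 33$ ($t{\left(F \right)} = 1 + 32 = 33$)
$0 t{\left(V{\left(-6 \right)} 6 \right)} = 0 \cdot 33 = 0$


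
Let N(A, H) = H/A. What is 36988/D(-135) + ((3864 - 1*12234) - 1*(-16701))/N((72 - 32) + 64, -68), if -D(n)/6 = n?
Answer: -87411032/6885 ≈ -12696.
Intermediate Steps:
D(n) = -6*n
36988/D(-135) + ((3864 - 1*12234) - 1*(-16701))/N((72 - 32) + 64, -68) = 36988/((-6*(-135))) + ((3864 - 1*12234) - 1*(-16701))/((-68/((72 - 32) + 64))) = 36988/810 + ((3864 - 12234) + 16701)/((-68/(40 + 64))) = 36988*(1/810) + (-8370 + 16701)/((-68/104)) = 18494/405 + 8331/((-68*1/104)) = 18494/405 + 8331/(-17/26) = 18494/405 + 8331*(-26/17) = 18494/405 - 216606/17 = -87411032/6885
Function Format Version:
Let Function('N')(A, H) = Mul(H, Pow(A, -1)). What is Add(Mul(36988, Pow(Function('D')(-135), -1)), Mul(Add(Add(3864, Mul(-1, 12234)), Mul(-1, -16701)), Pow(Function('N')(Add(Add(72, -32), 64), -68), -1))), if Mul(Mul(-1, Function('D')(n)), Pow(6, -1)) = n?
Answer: Rational(-87411032, 6885) ≈ -12696.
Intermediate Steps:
Function('D')(n) = Mul(-6, n)
Add(Mul(36988, Pow(Function('D')(-135), -1)), Mul(Add(Add(3864, Mul(-1, 12234)), Mul(-1, -16701)), Pow(Function('N')(Add(Add(72, -32), 64), -68), -1))) = Add(Mul(36988, Pow(Mul(-6, -135), -1)), Mul(Add(Add(3864, Mul(-1, 12234)), Mul(-1, -16701)), Pow(Mul(-68, Pow(Add(Add(72, -32), 64), -1)), -1))) = Add(Mul(36988, Pow(810, -1)), Mul(Add(Add(3864, -12234), 16701), Pow(Mul(-68, Pow(Add(40, 64), -1)), -1))) = Add(Mul(36988, Rational(1, 810)), Mul(Add(-8370, 16701), Pow(Mul(-68, Pow(104, -1)), -1))) = Add(Rational(18494, 405), Mul(8331, Pow(Mul(-68, Rational(1, 104)), -1))) = Add(Rational(18494, 405), Mul(8331, Pow(Rational(-17, 26), -1))) = Add(Rational(18494, 405), Mul(8331, Rational(-26, 17))) = Add(Rational(18494, 405), Rational(-216606, 17)) = Rational(-87411032, 6885)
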